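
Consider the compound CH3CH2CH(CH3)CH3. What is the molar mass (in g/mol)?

Element totals:
  C: 5
  H: 12
Molecular formula: C5H12.
  M = 5(12.011) + 12(1.008)
    = 60.055 + 12.096 = 72.151

72.15 g/mol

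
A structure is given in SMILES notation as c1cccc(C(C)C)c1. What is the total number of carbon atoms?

9

Atom tally by fragment:
  benzene ring core → C:6 H:6
  (− 1 ring H displaced by substituents)
  + CH(CH3)2 → C:3 H:7
Element totals:
  C: 9
  H: 12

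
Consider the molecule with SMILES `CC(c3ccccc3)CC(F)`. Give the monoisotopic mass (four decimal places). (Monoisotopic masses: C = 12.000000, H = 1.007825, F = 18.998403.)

152.1001

Atom tally by fragment:
  CH3 → C:1 H:3
  CH(C6H5) → C:7 H:6
  CH2 → C:1 H:2
  CH2F → C:1 H:2 F:1
Element totals:
  C: 10
  H: 13
  F: 1
Molecular formula: C10H13F.
  M = 10(12.0) + 13(1.007825) + 18.998403
    = 120.000000 + 13.101725 + 18.998403 = 152.100128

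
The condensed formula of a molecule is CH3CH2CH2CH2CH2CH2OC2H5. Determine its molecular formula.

C8H18O

Element totals:
  C: 8
  H: 18
  O: 1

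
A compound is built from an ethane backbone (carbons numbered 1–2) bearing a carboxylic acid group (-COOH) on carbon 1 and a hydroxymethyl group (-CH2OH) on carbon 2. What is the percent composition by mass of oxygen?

46.10%

Atom tally by fragment:
  HOOCCH2 → C:2 H:3 O:2
  CH2CH2OH → C:2 H:5 O:1
Element totals:
  C: 4
  H: 8
  O: 3
Molecular formula: C4H8O3.
Molar mass = 104.105 g/mol.
Mass from O: 3 × 15.999 = 47.997 g/mol.
%O = 47.997 / 104.105 × 100 = 46.10%.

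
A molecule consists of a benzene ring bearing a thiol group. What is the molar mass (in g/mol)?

110.17 g/mol

Atom tally by fragment:
  benzene ring core → C:6 H:6
  (− 1 ring H displaced by substituents)
  + SH → S:1 H:1
Element totals:
  C: 6
  H: 6
  S: 1
Molecular formula: C6H6S.
  M = 6(12.011) + 6(1.008) + 32.06
    = 72.066 + 6.048 + 32.060 = 110.174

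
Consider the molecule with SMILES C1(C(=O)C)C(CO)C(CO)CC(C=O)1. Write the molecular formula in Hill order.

C10H16O4

Atom tally by fragment:
  cyclopentane ring core → C:5 H:10
  (− 4 ring H displaced by substituents)
  + COCH3 → C:2 H:3 O:1
  + CH2OH → C:1 H:3 O:1
  + CH2OH → C:1 H:3 O:1
  + CHO → C:1 H:1 O:1
Element totals:
  C: 10
  H: 16
  O: 4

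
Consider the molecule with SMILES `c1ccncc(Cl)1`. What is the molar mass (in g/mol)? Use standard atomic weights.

113.54 g/mol

Atom tally by fragment:
  pyridine ring core → C:5 H:5 N:1
  (− 1 ring H displaced by substituents)
  + Cl → Cl:1
Element totals:
  C: 5
  H: 4
  Cl: 1
  N: 1
Molecular formula: C5H4ClN.
  M = 5(12.011) + 4(1.008) + 35.45 + 14.007
    = 60.055 + 4.032 + 35.450 + 14.007 = 113.544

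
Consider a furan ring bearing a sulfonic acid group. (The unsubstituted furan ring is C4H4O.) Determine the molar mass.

Atom tally by fragment:
  furan ring core → C:4 H:4 O:1
  (− 1 ring H displaced by substituents)
  + SO3H → S:1 O:3 H:1
Element totals:
  C: 4
  H: 4
  O: 4
  S: 1
Molecular formula: C4H4O4S.
  M = 4(12.011) + 4(1.008) + 4(15.999) + 32.06
    = 48.044 + 4.032 + 63.996 + 32.060 = 148.132

148.13 g/mol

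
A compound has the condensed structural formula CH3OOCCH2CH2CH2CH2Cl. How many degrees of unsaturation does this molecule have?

Atom tally by fragment:
  CH3OOCCH2 → C:3 H:5 O:2
  CH2 → C:1 H:2
  CH2 → C:1 H:2
  CH2Cl → C:1 H:2 Cl:1
Element totals:
  C: 6
  H: 11
  Cl: 1
  O: 2
Molecular formula: C6H11ClO2.
DoU = (2C + 2 + N − H − X) / 2 = (2·6 + 2 + 0 − 11 − 1) / 2 = 1.

1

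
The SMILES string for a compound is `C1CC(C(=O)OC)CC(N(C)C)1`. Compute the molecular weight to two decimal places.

171.24 g/mol

Atom tally by fragment:
  cyclopentane ring core → C:5 H:10
  (− 2 ring H displaced by substituents)
  + COOCH3 → C:2 H:3 O:2
  + N(CH3)2 → N:1 C:2 H:6
Element totals:
  C: 9
  H: 17
  N: 1
  O: 2
Molecular formula: C9H17NO2.
  M = 9(12.011) + 17(1.008) + 14.007 + 2(15.999)
    = 108.099 + 17.136 + 14.007 + 31.998 = 171.240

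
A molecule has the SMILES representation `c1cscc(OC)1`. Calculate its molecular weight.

Atom tally by fragment:
  thiophene ring core → C:4 H:4 S:1
  (− 1 ring H displaced by substituents)
  + OCH3 → C:1 H:3 O:1
Element totals:
  C: 5
  H: 6
  O: 1
  S: 1
Molecular formula: C5H6OS.
  M = 5(12.011) + 6(1.008) + 15.999 + 32.06
    = 60.055 + 6.048 + 15.999 + 32.060 = 114.162

114.16 g/mol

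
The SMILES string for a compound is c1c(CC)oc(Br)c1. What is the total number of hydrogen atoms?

7

Atom tally by fragment:
  furan ring core → C:4 H:4 O:1
  (− 2 ring H displaced by substituents)
  + C2H5 → C:2 H:5
  + Br → Br:1
Element totals:
  C: 6
  H: 7
  Br: 1
  O: 1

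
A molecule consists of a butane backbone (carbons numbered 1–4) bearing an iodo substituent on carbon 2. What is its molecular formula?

Atom tally by fragment:
  CH3 → C:1 H:3
  CH(I) → C:1 H:1 I:1
  CH2 → C:1 H:2
  CH3 → C:1 H:3
Element totals:
  C: 4
  H: 9
  I: 1

C4H9I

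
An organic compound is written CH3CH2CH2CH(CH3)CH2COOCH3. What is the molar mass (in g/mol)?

Atom tally by fragment:
  CH3 → C:1 H:3
  CH2 → C:1 H:2
  CH2 → C:1 H:2
  CH(CH3) → C:2 H:4
  CH2COOCH3 → C:3 H:5 O:2
Element totals:
  C: 8
  H: 16
  O: 2
Molecular formula: C8H16O2.
  M = 8(12.011) + 16(1.008) + 2(15.999)
    = 96.088 + 16.128 + 31.998 = 144.214

144.21 g/mol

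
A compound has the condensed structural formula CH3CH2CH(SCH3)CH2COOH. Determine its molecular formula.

C6H12O2S

Atom tally by fragment:
  CH3 → C:1 H:3
  CH2 → C:1 H:2
  CH(SCH3) → C:2 H:4 S:1
  CH2COOH → C:2 H:3 O:2
Element totals:
  C: 6
  H: 12
  O: 2
  S: 1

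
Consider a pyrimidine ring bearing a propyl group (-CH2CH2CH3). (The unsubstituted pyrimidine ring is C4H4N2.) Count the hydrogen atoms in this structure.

10

Atom tally by fragment:
  pyrimidine ring core → C:4 H:4 N:2
  (− 1 ring H displaced by substituents)
  + CH2CH2CH3 → C:3 H:7
Element totals:
  C: 7
  H: 10
  N: 2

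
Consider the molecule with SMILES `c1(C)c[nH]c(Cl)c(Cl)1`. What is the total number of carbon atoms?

5

Atom tally by fragment:
  pyrrole ring core → C:4 H:5 N:1
  (− 3 ring H displaced by substituents)
  + CH3 → C:1 H:3
  + Cl → Cl:1
  + Cl → Cl:1
Element totals:
  C: 5
  H: 5
  Cl: 2
  N: 1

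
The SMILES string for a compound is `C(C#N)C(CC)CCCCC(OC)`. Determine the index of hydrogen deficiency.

Atom tally by fragment:
  NCCH2 → C:2 H:2 N:1
  CH(C2H5) → C:3 H:6
  CH2 → C:1 H:2
  CH2 → C:1 H:2
  CH2 → C:1 H:2
  CH2 → C:1 H:2
  CH2OCH3 → C:2 H:5 O:1
Element totals:
  C: 11
  H: 21
  N: 1
  O: 1
Molecular formula: C11H21NO.
DoU = (2C + 2 + N − H − X) / 2 = (2·11 + 2 + 1 − 21 − 0) / 2 = 2.

2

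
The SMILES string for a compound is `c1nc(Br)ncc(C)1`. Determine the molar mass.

173.01 g/mol

Atom tally by fragment:
  pyrimidine ring core → C:4 H:4 N:2
  (− 2 ring H displaced by substituents)
  + Br → Br:1
  + CH3 → C:1 H:3
Element totals:
  C: 5
  H: 5
  Br: 1
  N: 2
Molecular formula: C5H5BrN2.
  M = 5(12.011) + 5(1.008) + 79.904 + 2(14.007)
    = 60.055 + 5.040 + 79.904 + 28.014 = 173.013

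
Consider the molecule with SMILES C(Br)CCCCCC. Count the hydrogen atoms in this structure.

Atom tally by fragment:
  BrCH2 → C:1 H:2 Br:1
  CH2 → C:1 H:2
  CH2 → C:1 H:2
  CH2 → C:1 H:2
  CH2 → C:1 H:2
  CH2 → C:1 H:2
  CH3 → C:1 H:3
Element totals:
  C: 7
  H: 15
  Br: 1

15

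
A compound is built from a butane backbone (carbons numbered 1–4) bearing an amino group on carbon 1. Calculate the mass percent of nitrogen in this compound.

Atom tally by fragment:
  H2NCH2 → C:1 H:4 N:1
  CH2 → C:1 H:2
  CH2 → C:1 H:2
  CH3 → C:1 H:3
Element totals:
  C: 4
  H: 11
  N: 1
Molecular formula: C4H11N.
Molar mass = 73.139 g/mol.
Mass from N: 1 × 14.007 = 14.007 g/mol.
%N = 14.007 / 73.139 × 100 = 19.15%.

19.15%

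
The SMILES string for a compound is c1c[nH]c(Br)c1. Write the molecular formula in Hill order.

Atom tally by fragment:
  pyrrole ring core → C:4 H:5 N:1
  (− 1 ring H displaced by substituents)
  + Br → Br:1
Element totals:
  C: 4
  H: 4
  Br: 1
  N: 1

C4H4BrN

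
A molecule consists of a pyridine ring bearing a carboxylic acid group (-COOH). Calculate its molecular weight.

123.11 g/mol

Atom tally by fragment:
  pyridine ring core → C:5 H:5 N:1
  (− 1 ring H displaced by substituents)
  + COOH → C:1 H:1 O:2
Element totals:
  C: 6
  H: 5
  N: 1
  O: 2
Molecular formula: C6H5NO2.
  M = 6(12.011) + 5(1.008) + 14.007 + 2(15.999)
    = 72.066 + 5.040 + 14.007 + 31.998 = 123.111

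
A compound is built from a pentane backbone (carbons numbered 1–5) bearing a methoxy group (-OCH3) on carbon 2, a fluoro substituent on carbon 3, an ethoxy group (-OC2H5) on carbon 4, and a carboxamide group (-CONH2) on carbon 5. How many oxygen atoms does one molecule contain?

Atom tally by fragment:
  CH3 → C:1 H:3
  CH(OCH3) → C:2 H:4 O:1
  CH(F) → C:1 H:1 F:1
  CH(OC2H5) → C:3 H:6 O:1
  CH2CONH2 → C:2 H:4 O:1 N:1
Element totals:
  C: 9
  H: 18
  F: 1
  N: 1
  O: 3

3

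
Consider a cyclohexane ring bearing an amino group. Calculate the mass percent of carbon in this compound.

72.66%

Atom tally by fragment:
  cyclohexane ring core → C:6 H:12
  (− 1 ring H displaced by substituents)
  + NH2 → N:1 H:2
Element totals:
  C: 6
  H: 13
  N: 1
Molecular formula: C6H13N.
Molar mass = 99.177 g/mol.
Mass from C: 6 × 12.011 = 72.066 g/mol.
%C = 72.066 / 99.177 × 100 = 72.66%.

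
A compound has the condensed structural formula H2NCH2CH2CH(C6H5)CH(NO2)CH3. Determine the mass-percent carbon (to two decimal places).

Atom tally by fragment:
  H2NCH2 → C:1 H:4 N:1
  CH2 → C:1 H:2
  CH(C6H5) → C:7 H:6
  CH(NO2) → C:1 H:1 N:1 O:2
  CH3 → C:1 H:3
Element totals:
  C: 11
  H: 16
  N: 2
  O: 2
Molecular formula: C11H16N2O2.
Molar mass = 208.261 g/mol.
Mass from C: 11 × 12.011 = 132.121 g/mol.
%C = 132.121 / 208.261 × 100 = 63.44%.

63.44%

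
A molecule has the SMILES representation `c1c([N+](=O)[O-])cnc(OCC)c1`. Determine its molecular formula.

Atom tally by fragment:
  pyridine ring core → C:5 H:5 N:1
  (− 2 ring H displaced by substituents)
  + NO2 → N:1 O:2
  + OC2H5 → C:2 H:5 O:1
Element totals:
  C: 7
  H: 8
  N: 2
  O: 3

C7H8N2O3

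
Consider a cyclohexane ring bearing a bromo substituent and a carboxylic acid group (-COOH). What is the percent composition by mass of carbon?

40.60%

Atom tally by fragment:
  cyclohexane ring core → C:6 H:12
  (− 2 ring H displaced by substituents)
  + Br → Br:1
  + COOH → C:1 H:1 O:2
Element totals:
  C: 7
  H: 11
  Br: 1
  O: 2
Molecular formula: C7H11BrO2.
Molar mass = 207.067 g/mol.
Mass from C: 7 × 12.011 = 84.077 g/mol.
%C = 84.077 / 207.067 × 100 = 40.60%.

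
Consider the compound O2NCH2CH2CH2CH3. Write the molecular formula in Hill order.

Element totals:
  C: 4
  H: 9
  N: 1
  O: 2

C4H9NO2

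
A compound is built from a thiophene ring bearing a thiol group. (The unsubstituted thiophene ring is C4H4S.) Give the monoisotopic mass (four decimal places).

Atom tally by fragment:
  thiophene ring core → C:4 H:4 S:1
  (− 1 ring H displaced by substituents)
  + SH → S:1 H:1
Element totals:
  C: 4
  H: 4
  S: 2
Molecular formula: C4H4S2.
  M = 4(12.0) + 4(1.007825) + 2(31.972071)
    = 48.000000 + 4.031300 + 63.944142 = 115.975442

115.9754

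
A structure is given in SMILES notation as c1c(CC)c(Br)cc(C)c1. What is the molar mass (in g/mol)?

199.09 g/mol

Atom tally by fragment:
  benzene ring core → C:6 H:6
  (− 3 ring H displaced by substituents)
  + C2H5 → C:2 H:5
  + Br → Br:1
  + CH3 → C:1 H:3
Element totals:
  C: 9
  H: 11
  Br: 1
Molecular formula: C9H11Br.
  M = 9(12.011) + 11(1.008) + 79.904
    = 108.099 + 11.088 + 79.904 = 199.091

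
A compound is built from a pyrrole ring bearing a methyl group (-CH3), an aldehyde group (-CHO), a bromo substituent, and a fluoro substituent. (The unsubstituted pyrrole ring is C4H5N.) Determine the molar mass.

206.01 g/mol

Atom tally by fragment:
  pyrrole ring core → C:4 H:5 N:1
  (− 4 ring H displaced by substituents)
  + CH3 → C:1 H:3
  + CHO → C:1 H:1 O:1
  + Br → Br:1
  + F → F:1
Element totals:
  C: 6
  H: 5
  Br: 1
  F: 1
  N: 1
  O: 1
Molecular formula: C6H5BrFNO.
  M = 6(12.011) + 5(1.008) + 79.904 + 18.998 + 14.007 + 15.999
    = 72.066 + 5.040 + 79.904 + 18.998 + 14.007 + 15.999 = 206.014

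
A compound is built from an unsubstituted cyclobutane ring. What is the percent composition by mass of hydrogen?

Atom tally by fragment:
  cyclobutane ring core → C:4 H:8
Element totals:
  C: 4
  H: 8
Molecular formula: C4H8.
Molar mass = 56.108 g/mol.
Mass from H: 8 × 1.008 = 8.064 g/mol.
%H = 8.064 / 56.108 × 100 = 14.37%.

14.37%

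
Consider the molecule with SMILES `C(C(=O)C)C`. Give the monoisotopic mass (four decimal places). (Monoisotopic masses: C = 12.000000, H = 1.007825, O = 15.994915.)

Atom tally by fragment:
  CH3COCH2 → C:3 H:5 O:1
  CH3 → C:1 H:3
Element totals:
  C: 4
  H: 8
  O: 1
Molecular formula: C4H8O.
  M = 4(12.0) + 8(1.007825) + 15.994915
    = 48.000000 + 8.062600 + 15.994915 = 72.057515

72.0575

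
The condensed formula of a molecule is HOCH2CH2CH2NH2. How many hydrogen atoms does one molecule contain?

9

Atom tally by fragment:
  HOCH2 → C:1 H:3 O:1
  CH2 → C:1 H:2
  CH2NH2 → C:1 H:4 N:1
Element totals:
  C: 3
  H: 9
  N: 1
  O: 1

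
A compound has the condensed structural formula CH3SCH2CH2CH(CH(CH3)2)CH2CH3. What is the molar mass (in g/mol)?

Atom tally by fragment:
  CH3SCH2 → C:2 H:5 S:1
  CH2 → C:1 H:2
  CH(CH(CH3)2) → C:4 H:8
  CH2 → C:1 H:2
  CH3 → C:1 H:3
Element totals:
  C: 9
  H: 20
  S: 1
Molecular formula: C9H20S.
  M = 9(12.011) + 20(1.008) + 32.06
    = 108.099 + 20.160 + 32.060 = 160.319

160.32 g/mol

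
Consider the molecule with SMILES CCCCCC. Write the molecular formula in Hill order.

C6H14

Atom tally by fragment:
  CH3 → C:1 H:3
  CH2 → C:1 H:2
  CH2 → C:1 H:2
  CH2 → C:1 H:2
  CH2 → C:1 H:2
  CH3 → C:1 H:3
Element totals:
  C: 6
  H: 14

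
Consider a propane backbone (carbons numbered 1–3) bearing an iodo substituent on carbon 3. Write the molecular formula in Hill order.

Atom tally by fragment:
  CH3 → C:1 H:3
  CH2 → C:1 H:2
  CH2I → C:1 H:2 I:1
Element totals:
  C: 3
  H: 7
  I: 1

C3H7I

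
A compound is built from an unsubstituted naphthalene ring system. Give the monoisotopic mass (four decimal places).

Atom tally by fragment:
  naphthalene ring system core → C:10 H:8
Element totals:
  C: 10
  H: 8
Molecular formula: C10H8.
  M = 10(12.0) + 8(1.007825)
    = 120.000000 + 8.062600 = 128.062600

128.0626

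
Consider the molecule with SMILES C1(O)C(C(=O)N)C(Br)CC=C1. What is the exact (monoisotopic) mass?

Atom tally by fragment:
  cyclohexene ring core → C:6 H:10
  (− 3 ring H displaced by substituents)
  + OH → O:1 H:1
  + CONH2 → C:1 H:2 O:1 N:1
  + Br → Br:1
Element totals:
  C: 7
  H: 10
  Br: 1
  N: 1
  O: 2
Molecular formula: C7H10BrNO2.
  M = 7(12.0) + 10(1.007825) + 78.918338 + 14.003074 + 2(15.994915)
    = 84.000000 + 10.078250 + 78.918338 + 14.003074 + 31.989830 = 218.989492

218.9895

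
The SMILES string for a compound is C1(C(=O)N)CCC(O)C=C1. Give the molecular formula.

Atom tally by fragment:
  cyclohexene ring core → C:6 H:10
  (− 2 ring H displaced by substituents)
  + CONH2 → C:1 H:2 O:1 N:1
  + OH → O:1 H:1
Element totals:
  C: 7
  H: 11
  N: 1
  O: 2

C7H11NO2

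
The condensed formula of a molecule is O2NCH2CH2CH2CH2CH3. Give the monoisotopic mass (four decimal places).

117.0790

Element totals:
  C: 5
  H: 11
  N: 1
  O: 2
Molecular formula: C5H11NO2.
  M = 5(12.0) + 11(1.007825) + 14.003074 + 2(15.994915)
    = 60.000000 + 11.086075 + 14.003074 + 31.989830 = 117.078979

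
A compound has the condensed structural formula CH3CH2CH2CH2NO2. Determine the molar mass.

103.12 g/mol

Atom tally by fragment:
  CH3 → C:1 H:3
  CH2 → C:1 H:2
  CH2 → C:1 H:2
  CH2NO2 → C:1 H:2 N:1 O:2
Element totals:
  C: 4
  H: 9
  N: 1
  O: 2
Molecular formula: C4H9NO2.
  M = 4(12.011) + 9(1.008) + 14.007 + 2(15.999)
    = 48.044 + 9.072 + 14.007 + 31.998 = 103.121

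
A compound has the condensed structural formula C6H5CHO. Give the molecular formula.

C7H6O

Atom tally by fragment:
  benzene ring core → C:6 H:6
  (− 1 ring H displaced by substituents)
  + CHO → C:1 H:1 O:1
Element totals:
  C: 7
  H: 6
  O: 1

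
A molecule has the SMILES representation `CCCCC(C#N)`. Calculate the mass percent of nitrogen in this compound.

Atom tally by fragment:
  CH3 → C:1 H:3
  CH2 → C:1 H:2
  CH2 → C:1 H:2
  CH2 → C:1 H:2
  CH2CN → C:2 H:2 N:1
Element totals:
  C: 6
  H: 11
  N: 1
Molecular formula: C6H11N.
Molar mass = 97.161 g/mol.
Mass from N: 1 × 14.007 = 14.007 g/mol.
%N = 14.007 / 97.161 × 100 = 14.42%.

14.42%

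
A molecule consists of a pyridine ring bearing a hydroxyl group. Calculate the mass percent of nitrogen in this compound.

14.73%

Atom tally by fragment:
  pyridine ring core → C:5 H:5 N:1
  (− 1 ring H displaced by substituents)
  + OH → O:1 H:1
Element totals:
  C: 5
  H: 5
  N: 1
  O: 1
Molecular formula: C5H5NO.
Molar mass = 95.101 g/mol.
Mass from N: 1 × 14.007 = 14.007 g/mol.
%N = 14.007 / 95.101 × 100 = 14.73%.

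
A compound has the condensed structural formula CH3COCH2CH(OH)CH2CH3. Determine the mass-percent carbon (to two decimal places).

62.04%

Atom tally by fragment:
  CH3COCH2 → C:3 H:5 O:1
  CH(OH) → C:1 H:2 O:1
  CH2 → C:1 H:2
  CH3 → C:1 H:3
Element totals:
  C: 6
  H: 12
  O: 2
Molecular formula: C6H12O2.
Molar mass = 116.160 g/mol.
Mass from C: 6 × 12.011 = 72.066 g/mol.
%C = 72.066 / 116.160 × 100 = 62.04%.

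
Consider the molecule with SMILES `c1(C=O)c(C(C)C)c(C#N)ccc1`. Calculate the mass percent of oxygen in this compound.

Atom tally by fragment:
  benzene ring core → C:6 H:6
  (− 3 ring H displaced by substituents)
  + CHO → C:1 H:1 O:1
  + CH(CH3)2 → C:3 H:7
  + CN → C:1 N:1
Element totals:
  C: 11
  H: 11
  N: 1
  O: 1
Molecular formula: C11H11NO.
Molar mass = 173.215 g/mol.
Mass from O: 1 × 15.999 = 15.999 g/mol.
%O = 15.999 / 173.215 × 100 = 9.24%.

9.24%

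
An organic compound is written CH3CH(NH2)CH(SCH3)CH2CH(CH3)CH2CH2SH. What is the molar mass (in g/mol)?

Atom tally by fragment:
  CH3 → C:1 H:3
  CH(NH2) → C:1 H:3 N:1
  CH(SCH3) → C:2 H:4 S:1
  CH2 → C:1 H:2
  CH(CH3) → C:2 H:4
  CH2 → C:1 H:2
  CH2SH → C:1 H:3 S:1
Element totals:
  C: 9
  H: 21
  N: 1
  S: 2
Molecular formula: C9H21NS2.
  M = 9(12.011) + 21(1.008) + 14.007 + 2(32.06)
    = 108.099 + 21.168 + 14.007 + 64.120 = 207.394

207.39 g/mol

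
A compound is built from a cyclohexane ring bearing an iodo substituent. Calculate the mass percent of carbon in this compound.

Atom tally by fragment:
  cyclohexane ring core → C:6 H:12
  (− 1 ring H displaced by substituents)
  + I → I:1
Element totals:
  C: 6
  H: 11
  I: 1
Molecular formula: C6H11I.
Molar mass = 210.058 g/mol.
Mass from C: 6 × 12.011 = 72.066 g/mol.
%C = 72.066 / 210.058 × 100 = 34.31%.

34.31%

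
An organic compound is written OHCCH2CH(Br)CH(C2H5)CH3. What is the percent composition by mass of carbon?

43.54%

Atom tally by fragment:
  OHCCH2 → C:2 H:3 O:1
  CH(Br) → C:1 H:1 Br:1
  CH(C2H5) → C:3 H:6
  CH3 → C:1 H:3
Element totals:
  C: 7
  H: 13
  Br: 1
  O: 1
Molecular formula: C7H13BrO.
Molar mass = 193.084 g/mol.
Mass from C: 7 × 12.011 = 84.077 g/mol.
%C = 84.077 / 193.084 × 100 = 43.54%.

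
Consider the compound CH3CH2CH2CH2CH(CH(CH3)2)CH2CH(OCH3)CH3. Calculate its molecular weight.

186.34 g/mol

Atom tally by fragment:
  CH3 → C:1 H:3
  CH2 → C:1 H:2
  CH2 → C:1 H:2
  CH2 → C:1 H:2
  CH(CH(CH3)2) → C:4 H:8
  CH2 → C:1 H:2
  CH(OCH3) → C:2 H:4 O:1
  CH3 → C:1 H:3
Element totals:
  C: 12
  H: 26
  O: 1
Molecular formula: C12H26O.
  M = 12(12.011) + 26(1.008) + 15.999
    = 144.132 + 26.208 + 15.999 = 186.339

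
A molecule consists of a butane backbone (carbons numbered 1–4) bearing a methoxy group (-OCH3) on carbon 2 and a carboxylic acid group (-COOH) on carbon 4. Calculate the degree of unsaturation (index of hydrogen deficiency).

Atom tally by fragment:
  CH3 → C:1 H:3
  CH(OCH3) → C:2 H:4 O:1
  CH2 → C:1 H:2
  CH2COOH → C:2 H:3 O:2
Element totals:
  C: 6
  H: 12
  O: 3
Molecular formula: C6H12O3.
DoU = (2C + 2 + N − H − X) / 2 = (2·6 + 2 + 0 − 12 − 0) / 2 = 1.

1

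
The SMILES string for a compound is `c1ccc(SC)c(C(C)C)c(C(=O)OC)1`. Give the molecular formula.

C12H16O2S

Atom tally by fragment:
  benzene ring core → C:6 H:6
  (− 3 ring H displaced by substituents)
  + SCH3 → C:1 H:3 S:1
  + CH(CH3)2 → C:3 H:7
  + COOCH3 → C:2 H:3 O:2
Element totals:
  C: 12
  H: 16
  O: 2
  S: 1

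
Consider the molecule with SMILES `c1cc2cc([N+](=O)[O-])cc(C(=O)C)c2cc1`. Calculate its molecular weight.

Atom tally by fragment:
  naphthalene ring system core → C:10 H:8
  (− 2 ring H displaced by substituents)
  + NO2 → N:1 O:2
  + COCH3 → C:2 H:3 O:1
Element totals:
  C: 12
  H: 9
  N: 1
  O: 3
Molecular formula: C12H9NO3.
  M = 12(12.011) + 9(1.008) + 14.007 + 3(15.999)
    = 144.132 + 9.072 + 14.007 + 47.997 = 215.208

215.21 g/mol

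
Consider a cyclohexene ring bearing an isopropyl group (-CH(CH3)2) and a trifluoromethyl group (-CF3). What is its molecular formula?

Atom tally by fragment:
  cyclohexene ring core → C:6 H:10
  (− 2 ring H displaced by substituents)
  + CH(CH3)2 → C:3 H:7
  + CF3 → C:1 F:3
Element totals:
  C: 10
  H: 15
  F: 3

C10H15F3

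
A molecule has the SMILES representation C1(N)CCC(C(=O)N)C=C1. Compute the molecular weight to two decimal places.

140.19 g/mol

Atom tally by fragment:
  cyclohexene ring core → C:6 H:10
  (− 2 ring H displaced by substituents)
  + NH2 → N:1 H:2
  + CONH2 → C:1 H:2 O:1 N:1
Element totals:
  C: 7
  H: 12
  N: 2
  O: 1
Molecular formula: C7H12N2O.
  M = 7(12.011) + 12(1.008) + 2(14.007) + 15.999
    = 84.077 + 12.096 + 28.014 + 15.999 = 140.186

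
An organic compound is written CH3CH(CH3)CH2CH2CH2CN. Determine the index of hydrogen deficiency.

2

Atom tally by fragment:
  CH3 → C:1 H:3
  CH(CH3) → C:2 H:4
  CH2 → C:1 H:2
  CH2 → C:1 H:2
  CH2CN → C:2 H:2 N:1
Element totals:
  C: 7
  H: 13
  N: 1
Molecular formula: C7H13N.
DoU = (2C + 2 + N − H − X) / 2 = (2·7 + 2 + 1 − 13 − 0) / 2 = 2.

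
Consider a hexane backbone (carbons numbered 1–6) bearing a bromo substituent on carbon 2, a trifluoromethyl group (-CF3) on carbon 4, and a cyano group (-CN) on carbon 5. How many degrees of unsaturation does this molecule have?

Atom tally by fragment:
  CH3 → C:1 H:3
  CH(Br) → C:1 H:1 Br:1
  CH2 → C:1 H:2
  CH(CF3) → C:2 H:1 F:3
  CH(CN) → C:2 H:1 N:1
  CH3 → C:1 H:3
Element totals:
  C: 8
  H: 11
  Br: 1
  F: 3
  N: 1
Molecular formula: C8H11BrF3N.
DoU = (2C + 2 + N − H − X) / 2 = (2·8 + 2 + 1 − 11 − 4) / 2 = 2.

2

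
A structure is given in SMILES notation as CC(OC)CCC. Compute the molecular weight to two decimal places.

Atom tally by fragment:
  CH3 → C:1 H:3
  CH(OCH3) → C:2 H:4 O:1
  CH2 → C:1 H:2
  CH2 → C:1 H:2
  CH3 → C:1 H:3
Element totals:
  C: 6
  H: 14
  O: 1
Molecular formula: C6H14O.
  M = 6(12.011) + 14(1.008) + 15.999
    = 72.066 + 14.112 + 15.999 = 102.177

102.18 g/mol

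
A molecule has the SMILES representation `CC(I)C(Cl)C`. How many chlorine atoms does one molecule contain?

1

Atom tally by fragment:
  CH3 → C:1 H:3
  CH(I) → C:1 H:1 I:1
  CH(Cl) → C:1 H:1 Cl:1
  CH3 → C:1 H:3
Element totals:
  C: 4
  H: 8
  Cl: 1
  I: 1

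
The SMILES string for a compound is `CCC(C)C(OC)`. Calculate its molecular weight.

Atom tally by fragment:
  CH3 → C:1 H:3
  CH2 → C:1 H:2
  CH(CH3) → C:2 H:4
  CH2OCH3 → C:2 H:5 O:1
Element totals:
  C: 6
  H: 14
  O: 1
Molecular formula: C6H14O.
  M = 6(12.011) + 14(1.008) + 15.999
    = 72.066 + 14.112 + 15.999 = 102.177

102.18 g/mol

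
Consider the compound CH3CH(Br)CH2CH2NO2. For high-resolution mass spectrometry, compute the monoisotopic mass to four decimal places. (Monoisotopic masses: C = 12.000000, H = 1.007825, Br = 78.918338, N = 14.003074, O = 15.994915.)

180.9738

Element totals:
  C: 4
  H: 8
  Br: 1
  N: 1
  O: 2
Molecular formula: C4H8BrNO2.
  M = 4(12.0) + 8(1.007825) + 78.918338 + 14.003074 + 2(15.994915)
    = 48.000000 + 8.062600 + 78.918338 + 14.003074 + 31.989830 = 180.973842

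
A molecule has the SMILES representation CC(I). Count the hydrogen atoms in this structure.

Atom tally by fragment:
  CH3 → C:1 H:3
  CH2I → C:1 H:2 I:1
Element totals:
  C: 2
  H: 5
  I: 1

5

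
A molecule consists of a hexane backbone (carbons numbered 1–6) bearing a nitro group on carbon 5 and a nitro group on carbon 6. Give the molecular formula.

C6H12N2O4

Atom tally by fragment:
  CH3 → C:1 H:3
  CH2 → C:1 H:2
  CH2 → C:1 H:2
  CH2 → C:1 H:2
  CH(NO2) → C:1 H:1 N:1 O:2
  CH2NO2 → C:1 H:2 N:1 O:2
Element totals:
  C: 6
  H: 12
  N: 2
  O: 4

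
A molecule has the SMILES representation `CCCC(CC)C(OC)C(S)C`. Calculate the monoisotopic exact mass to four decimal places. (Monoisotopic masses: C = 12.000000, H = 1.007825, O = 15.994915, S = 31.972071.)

190.1391

Atom tally by fragment:
  CH3 → C:1 H:3
  CH2 → C:1 H:2
  CH2 → C:1 H:2
  CH(C2H5) → C:3 H:6
  CH(OCH3) → C:2 H:4 O:1
  CH(SH) → C:1 H:2 S:1
  CH3 → C:1 H:3
Element totals:
  C: 10
  H: 22
  O: 1
  S: 1
Molecular formula: C10H22OS.
  M = 10(12.0) + 22(1.007825) + 15.994915 + 31.972071
    = 120.000000 + 22.172150 + 15.994915 + 31.972071 = 190.139136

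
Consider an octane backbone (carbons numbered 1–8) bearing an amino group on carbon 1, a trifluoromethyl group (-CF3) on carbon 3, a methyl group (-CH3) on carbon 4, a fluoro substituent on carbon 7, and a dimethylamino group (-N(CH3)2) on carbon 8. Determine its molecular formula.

Atom tally by fragment:
  H2NCH2 → C:1 H:4 N:1
  CH2 → C:1 H:2
  CH(CF3) → C:2 H:1 F:3
  CH(CH3) → C:2 H:4
  CH2 → C:1 H:2
  CH2 → C:1 H:2
  CH(F) → C:1 H:1 F:1
  CH2N(CH3)2 → C:3 H:8 N:1
Element totals:
  C: 12
  H: 24
  F: 4
  N: 2

C12H24F4N2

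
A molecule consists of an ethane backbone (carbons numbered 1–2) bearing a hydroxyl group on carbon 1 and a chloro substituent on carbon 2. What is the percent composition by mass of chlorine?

44.03%

Atom tally by fragment:
  HOCH2 → C:1 H:3 O:1
  CH2Cl → C:1 H:2 Cl:1
Element totals:
  C: 2
  H: 5
  Cl: 1
  O: 1
Molecular formula: C2H5ClO.
Molar mass = 80.511 g/mol.
Mass from Cl: 1 × 35.45 = 35.450 g/mol.
%Cl = 35.450 / 80.511 × 100 = 44.03%.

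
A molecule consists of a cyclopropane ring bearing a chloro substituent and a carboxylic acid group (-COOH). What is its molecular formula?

C4H5ClO2

Atom tally by fragment:
  cyclopropane ring core → C:3 H:6
  (− 2 ring H displaced by substituents)
  + Cl → Cl:1
  + COOH → C:1 H:1 O:2
Element totals:
  C: 4
  H: 5
  Cl: 1
  O: 2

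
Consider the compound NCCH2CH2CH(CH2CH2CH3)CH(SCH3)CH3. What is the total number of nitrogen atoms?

1

Atom tally by fragment:
  NCCH2 → C:2 H:2 N:1
  CH2 → C:1 H:2
  CH(CH2CH2CH3) → C:4 H:8
  CH(SCH3) → C:2 H:4 S:1
  CH3 → C:1 H:3
Element totals:
  C: 10
  H: 19
  N: 1
  S: 1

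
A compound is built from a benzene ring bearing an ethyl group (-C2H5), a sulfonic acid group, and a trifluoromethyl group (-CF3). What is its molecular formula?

Atom tally by fragment:
  benzene ring core → C:6 H:6
  (− 3 ring H displaced by substituents)
  + C2H5 → C:2 H:5
  + SO3H → S:1 O:3 H:1
  + CF3 → C:1 F:3
Element totals:
  C: 9
  H: 9
  F: 3
  O: 3
  S: 1

C9H9F3O3S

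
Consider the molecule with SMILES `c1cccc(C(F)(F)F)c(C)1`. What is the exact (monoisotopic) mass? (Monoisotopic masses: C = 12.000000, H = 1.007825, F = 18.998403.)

Atom tally by fragment:
  benzene ring core → C:6 H:6
  (− 2 ring H displaced by substituents)
  + CF3 → C:1 F:3
  + CH3 → C:1 H:3
Element totals:
  C: 8
  H: 7
  F: 3
Molecular formula: C8H7F3.
  M = 8(12.0) + 7(1.007825) + 3(18.998403)
    = 96.000000 + 7.054775 + 56.995209 = 160.049984

160.0500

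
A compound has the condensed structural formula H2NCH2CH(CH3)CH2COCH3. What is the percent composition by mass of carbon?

62.57%

Atom tally by fragment:
  H2NCH2 → C:1 H:4 N:1
  CH(CH3) → C:2 H:4
  CH2COCH3 → C:3 H:5 O:1
Element totals:
  C: 6
  H: 13
  N: 1
  O: 1
Molecular formula: C6H13NO.
Molar mass = 115.176 g/mol.
Mass from C: 6 × 12.011 = 72.066 g/mol.
%C = 72.066 / 115.176 × 100 = 62.57%.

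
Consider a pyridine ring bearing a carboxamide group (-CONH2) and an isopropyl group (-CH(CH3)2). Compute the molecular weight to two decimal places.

164.21 g/mol

Atom tally by fragment:
  pyridine ring core → C:5 H:5 N:1
  (− 2 ring H displaced by substituents)
  + CONH2 → C:1 H:2 O:1 N:1
  + CH(CH3)2 → C:3 H:7
Element totals:
  C: 9
  H: 12
  N: 2
  O: 1
Molecular formula: C9H12N2O.
  M = 9(12.011) + 12(1.008) + 2(14.007) + 15.999
    = 108.099 + 12.096 + 28.014 + 15.999 = 164.208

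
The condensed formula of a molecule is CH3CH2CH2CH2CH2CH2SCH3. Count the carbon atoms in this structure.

Element totals:
  C: 7
  H: 16
  S: 1

7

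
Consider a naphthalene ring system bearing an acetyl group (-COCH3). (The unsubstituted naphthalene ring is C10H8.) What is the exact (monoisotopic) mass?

Atom tally by fragment:
  naphthalene ring system core → C:10 H:8
  (− 1 ring H displaced by substituents)
  + COCH3 → C:2 H:3 O:1
Element totals:
  C: 12
  H: 10
  O: 1
Molecular formula: C12H10O.
  M = 12(12.0) + 10(1.007825) + 15.994915
    = 144.000000 + 10.078250 + 15.994915 = 170.073165

170.0732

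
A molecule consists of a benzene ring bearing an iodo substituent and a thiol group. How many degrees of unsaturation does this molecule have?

Atom tally by fragment:
  benzene ring core → C:6 H:6
  (− 2 ring H displaced by substituents)
  + I → I:1
  + SH → S:1 H:1
Element totals:
  C: 6
  H: 5
  I: 1
  S: 1
Molecular formula: C6H5IS.
DoU = (2C + 2 + N − H − X) / 2 = (2·6 + 2 + 0 − 5 − 1) / 2 = 4.

4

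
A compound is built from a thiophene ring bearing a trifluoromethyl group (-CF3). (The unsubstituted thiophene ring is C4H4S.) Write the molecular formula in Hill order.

Atom tally by fragment:
  thiophene ring core → C:4 H:4 S:1
  (− 1 ring H displaced by substituents)
  + CF3 → C:1 F:3
Element totals:
  C: 5
  H: 3
  F: 3
  S: 1

C5H3F3S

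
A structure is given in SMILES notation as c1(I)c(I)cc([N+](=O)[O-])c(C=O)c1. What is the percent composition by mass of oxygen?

Atom tally by fragment:
  benzene ring core → C:6 H:6
  (− 4 ring H displaced by substituents)
  + I → I:1
  + I → I:1
  + NO2 → N:1 O:2
  + CHO → C:1 H:1 O:1
Element totals:
  C: 7
  H: 3
  I: 2
  N: 1
  O: 3
Molecular formula: C7H3I2NO3.
Molar mass = 402.913 g/mol.
Mass from O: 3 × 15.999 = 47.997 g/mol.
%O = 47.997 / 402.913 × 100 = 11.91%.

11.91%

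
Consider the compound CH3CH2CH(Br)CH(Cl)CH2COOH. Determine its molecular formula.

C6H10BrClO2

Element totals:
  C: 6
  H: 10
  Br: 1
  Cl: 1
  O: 2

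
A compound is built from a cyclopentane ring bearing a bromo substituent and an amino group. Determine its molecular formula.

C5H10BrN

Atom tally by fragment:
  cyclopentane ring core → C:5 H:10
  (− 2 ring H displaced by substituents)
  + Br → Br:1
  + NH2 → N:1 H:2
Element totals:
  C: 5
  H: 10
  Br: 1
  N: 1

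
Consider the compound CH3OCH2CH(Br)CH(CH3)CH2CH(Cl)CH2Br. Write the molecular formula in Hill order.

Atom tally by fragment:
  CH3OCH2 → C:2 H:5 O:1
  CH(Br) → C:1 H:1 Br:1
  CH(CH3) → C:2 H:4
  CH2 → C:1 H:2
  CH(Cl) → C:1 H:1 Cl:1
  CH2Br → C:1 H:2 Br:1
Element totals:
  C: 8
  H: 15
  Br: 2
  Cl: 1
  O: 1

C8H15Br2ClO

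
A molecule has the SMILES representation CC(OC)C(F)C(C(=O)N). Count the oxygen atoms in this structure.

2

Atom tally by fragment:
  CH3 → C:1 H:3
  CH(OCH3) → C:2 H:4 O:1
  CH(F) → C:1 H:1 F:1
  CH2CONH2 → C:2 H:4 O:1 N:1
Element totals:
  C: 6
  H: 12
  F: 1
  N: 1
  O: 2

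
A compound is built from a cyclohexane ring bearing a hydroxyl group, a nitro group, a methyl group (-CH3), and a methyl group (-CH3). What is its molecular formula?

Atom tally by fragment:
  cyclohexane ring core → C:6 H:12
  (− 4 ring H displaced by substituents)
  + OH → O:1 H:1
  + NO2 → N:1 O:2
  + CH3 → C:1 H:3
  + CH3 → C:1 H:3
Element totals:
  C: 8
  H: 15
  N: 1
  O: 3

C8H15NO3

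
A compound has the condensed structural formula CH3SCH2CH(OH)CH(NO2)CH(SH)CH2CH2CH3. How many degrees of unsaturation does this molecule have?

1

Atom tally by fragment:
  CH3SCH2 → C:2 H:5 S:1
  CH(OH) → C:1 H:2 O:1
  CH(NO2) → C:1 H:1 N:1 O:2
  CH(SH) → C:1 H:2 S:1
  CH2 → C:1 H:2
  CH2 → C:1 H:2
  CH3 → C:1 H:3
Element totals:
  C: 8
  H: 17
  N: 1
  O: 3
  S: 2
Molecular formula: C8H17NO3S2.
DoU = (2C + 2 + N − H − X) / 2 = (2·8 + 2 + 1 − 17 − 0) / 2 = 1.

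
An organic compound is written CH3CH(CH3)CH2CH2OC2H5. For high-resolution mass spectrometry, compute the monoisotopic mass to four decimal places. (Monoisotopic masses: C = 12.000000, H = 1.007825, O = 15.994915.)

Atom tally by fragment:
  CH3 → C:1 H:3
  CH(CH3) → C:2 H:4
  CH2 → C:1 H:2
  CH2OC2H5 → C:3 H:7 O:1
Element totals:
  C: 7
  H: 16
  O: 1
Molecular formula: C7H16O.
  M = 7(12.0) + 16(1.007825) + 15.994915
    = 84.000000 + 16.125200 + 15.994915 = 116.120115

116.1201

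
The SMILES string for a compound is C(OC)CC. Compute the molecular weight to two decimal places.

Atom tally by fragment:
  CH3OCH2 → C:2 H:5 O:1
  CH2 → C:1 H:2
  CH3 → C:1 H:3
Element totals:
  C: 4
  H: 10
  O: 1
Molecular formula: C4H10O.
  M = 4(12.011) + 10(1.008) + 15.999
    = 48.044 + 10.080 + 15.999 = 74.123

74.12 g/mol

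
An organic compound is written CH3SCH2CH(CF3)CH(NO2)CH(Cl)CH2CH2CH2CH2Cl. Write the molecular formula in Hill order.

Element totals:
  C: 10
  H: 16
  Cl: 2
  F: 3
  N: 1
  O: 2
  S: 1

C10H16Cl2F3NO2S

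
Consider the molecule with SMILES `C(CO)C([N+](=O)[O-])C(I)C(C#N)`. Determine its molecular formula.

C6H9IN2O3

Atom tally by fragment:
  HOCH2CH2 → C:2 H:5 O:1
  CH(NO2) → C:1 H:1 N:1 O:2
  CH(I) → C:1 H:1 I:1
  CH2CN → C:2 H:2 N:1
Element totals:
  C: 6
  H: 9
  I: 1
  N: 2
  O: 3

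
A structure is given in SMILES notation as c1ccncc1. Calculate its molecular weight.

79.10 g/mol

Atom tally by fragment:
  pyridine ring core → C:5 H:5 N:1
Element totals:
  C: 5
  H: 5
  N: 1
Molecular formula: C5H5N.
  M = 5(12.011) + 5(1.008) + 14.007
    = 60.055 + 5.040 + 14.007 = 79.102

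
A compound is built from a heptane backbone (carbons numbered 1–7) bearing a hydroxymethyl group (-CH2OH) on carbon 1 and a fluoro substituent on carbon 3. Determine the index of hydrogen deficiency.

0

Atom tally by fragment:
  HOCH2CH2 → C:2 H:5 O:1
  CH2 → C:1 H:2
  CH(F) → C:1 H:1 F:1
  CH2 → C:1 H:2
  CH2 → C:1 H:2
  CH2 → C:1 H:2
  CH3 → C:1 H:3
Element totals:
  C: 8
  H: 17
  F: 1
  O: 1
Molecular formula: C8H17FO.
DoU = (2C + 2 + N − H − X) / 2 = (2·8 + 2 + 0 − 17 − 1) / 2 = 0.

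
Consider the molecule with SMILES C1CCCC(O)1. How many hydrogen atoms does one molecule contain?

Atom tally by fragment:
  cyclopentane ring core → C:5 H:10
  (− 1 ring H displaced by substituents)
  + OH → O:1 H:1
Element totals:
  C: 5
  H: 10
  O: 1

10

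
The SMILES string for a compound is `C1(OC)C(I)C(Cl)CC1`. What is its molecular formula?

C6H10ClIO

Atom tally by fragment:
  cyclopentane ring core → C:5 H:10
  (− 3 ring H displaced by substituents)
  + OCH3 → C:1 H:3 O:1
  + I → I:1
  + Cl → Cl:1
Element totals:
  C: 6
  H: 10
  Cl: 1
  I: 1
  O: 1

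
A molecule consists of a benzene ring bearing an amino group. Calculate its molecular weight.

93.13 g/mol

Atom tally by fragment:
  benzene ring core → C:6 H:6
  (− 1 ring H displaced by substituents)
  + NH2 → N:1 H:2
Element totals:
  C: 6
  H: 7
  N: 1
Molecular formula: C6H7N.
  M = 6(12.011) + 7(1.008) + 14.007
    = 72.066 + 7.056 + 14.007 = 93.129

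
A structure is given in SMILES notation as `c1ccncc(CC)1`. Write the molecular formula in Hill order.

Atom tally by fragment:
  pyridine ring core → C:5 H:5 N:1
  (− 1 ring H displaced by substituents)
  + C2H5 → C:2 H:5
Element totals:
  C: 7
  H: 9
  N: 1

C7H9N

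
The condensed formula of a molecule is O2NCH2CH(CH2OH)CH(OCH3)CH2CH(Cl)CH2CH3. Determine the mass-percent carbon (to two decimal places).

45.10%

Atom tally by fragment:
  O2NCH2 → C:1 H:2 N:1 O:2
  CH(CH2OH) → C:2 H:4 O:1
  CH(OCH3) → C:2 H:4 O:1
  CH2 → C:1 H:2
  CH(Cl) → C:1 H:1 Cl:1
  CH2 → C:1 H:2
  CH3 → C:1 H:3
Element totals:
  C: 9
  H: 18
  Cl: 1
  N: 1
  O: 4
Molecular formula: C9H18ClNO4.
Molar mass = 239.696 g/mol.
Mass from C: 9 × 12.011 = 108.099 g/mol.
%C = 108.099 / 239.696 × 100 = 45.10%.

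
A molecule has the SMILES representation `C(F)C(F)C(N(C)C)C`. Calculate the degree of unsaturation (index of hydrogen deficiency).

0

Atom tally by fragment:
  FCH2 → C:1 H:2 F:1
  CH(F) → C:1 H:1 F:1
  CH(N(CH3)2) → C:3 H:7 N:1
  CH3 → C:1 H:3
Element totals:
  C: 6
  H: 13
  F: 2
  N: 1
Molecular formula: C6H13F2N.
DoU = (2C + 2 + N − H − X) / 2 = (2·6 + 2 + 1 − 13 − 2) / 2 = 0.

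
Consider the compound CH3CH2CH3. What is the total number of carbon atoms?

3

Element totals:
  C: 3
  H: 8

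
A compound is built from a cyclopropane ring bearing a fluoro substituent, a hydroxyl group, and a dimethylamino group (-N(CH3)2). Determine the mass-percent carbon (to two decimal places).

50.41%

Atom tally by fragment:
  cyclopropane ring core → C:3 H:6
  (− 3 ring H displaced by substituents)
  + F → F:1
  + OH → O:1 H:1
  + N(CH3)2 → N:1 C:2 H:6
Element totals:
  C: 5
  H: 10
  F: 1
  N: 1
  O: 1
Molecular formula: C5H10FNO.
Molar mass = 119.139 g/mol.
Mass from C: 5 × 12.011 = 60.055 g/mol.
%C = 60.055 / 119.139 × 100 = 50.41%.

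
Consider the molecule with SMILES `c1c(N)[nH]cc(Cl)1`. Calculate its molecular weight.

Atom tally by fragment:
  pyrrole ring core → C:4 H:5 N:1
  (− 2 ring H displaced by substituents)
  + NH2 → N:1 H:2
  + Cl → Cl:1
Element totals:
  C: 4
  H: 5
  Cl: 1
  N: 2
Molecular formula: C4H5ClN2.
  M = 4(12.011) + 5(1.008) + 35.45 + 2(14.007)
    = 48.044 + 5.040 + 35.450 + 28.014 = 116.548

116.55 g/mol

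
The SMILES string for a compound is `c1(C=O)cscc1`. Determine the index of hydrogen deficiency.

Atom tally by fragment:
  thiophene ring core → C:4 H:4 S:1
  (− 1 ring H displaced by substituents)
  + CHO → C:1 H:1 O:1
Element totals:
  C: 5
  H: 4
  O: 1
  S: 1
Molecular formula: C5H4OS.
DoU = (2C + 2 + N − H − X) / 2 = (2·5 + 2 + 0 − 4 − 0) / 2 = 4.

4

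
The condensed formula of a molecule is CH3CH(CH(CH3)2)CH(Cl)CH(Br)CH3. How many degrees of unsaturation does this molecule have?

Atom tally by fragment:
  CH3 → C:1 H:3
  CH(CH(CH3)2) → C:4 H:8
  CH(Cl) → C:1 H:1 Cl:1
  CH(Br) → C:1 H:1 Br:1
  CH3 → C:1 H:3
Element totals:
  C: 8
  H: 16
  Br: 1
  Cl: 1
Molecular formula: C8H16BrCl.
DoU = (2C + 2 + N − H − X) / 2 = (2·8 + 2 + 0 − 16 − 2) / 2 = 0.

0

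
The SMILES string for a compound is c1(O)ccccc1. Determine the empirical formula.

Atom tally by fragment:
  benzene ring core → C:6 H:6
  (− 1 ring H displaced by substituents)
  + OH → O:1 H:1
Element totals:
  C: 6
  H: 6
  O: 1
Molecular formula: C6H6O.
gcd of subscripts (6, 6, 1) = 1, so the empirical formula equals the molecular formula.

C6H6O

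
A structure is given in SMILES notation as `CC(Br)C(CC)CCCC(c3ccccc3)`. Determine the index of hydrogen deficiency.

Atom tally by fragment:
  CH3 → C:1 H:3
  CH(Br) → C:1 H:1 Br:1
  CH(C2H5) → C:3 H:6
  CH2 → C:1 H:2
  CH2 → C:1 H:2
  CH2 → C:1 H:2
  CH2C6H5 → C:7 H:7
Element totals:
  C: 15
  H: 23
  Br: 1
Molecular formula: C15H23Br.
DoU = (2C + 2 + N − H − X) / 2 = (2·15 + 2 + 0 − 23 − 1) / 2 = 4.

4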